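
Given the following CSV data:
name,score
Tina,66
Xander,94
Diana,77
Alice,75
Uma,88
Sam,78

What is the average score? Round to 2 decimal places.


Scores: 66, 94, 77, 75, 88, 78
Sum = 478
Count = 6
Average = 478 / 6 = 79.67

ANSWER: 79.67


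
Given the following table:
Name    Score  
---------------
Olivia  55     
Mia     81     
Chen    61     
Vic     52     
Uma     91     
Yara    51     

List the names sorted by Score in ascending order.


Sorting by Score (ascending):
  Yara: 51
  Vic: 52
  Olivia: 55
  Chen: 61
  Mia: 81
  Uma: 91


ANSWER: Yara, Vic, Olivia, Chen, Mia, Uma


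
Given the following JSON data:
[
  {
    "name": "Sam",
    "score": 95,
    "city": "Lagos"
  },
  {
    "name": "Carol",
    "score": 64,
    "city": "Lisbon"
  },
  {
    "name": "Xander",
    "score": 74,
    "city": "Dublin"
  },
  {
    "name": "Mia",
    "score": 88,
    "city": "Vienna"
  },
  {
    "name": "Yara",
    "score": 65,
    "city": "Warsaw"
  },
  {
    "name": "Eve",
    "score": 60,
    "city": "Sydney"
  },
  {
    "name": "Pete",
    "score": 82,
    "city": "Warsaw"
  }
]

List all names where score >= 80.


Filtering records where score >= 80:
  Sam (score=95) -> YES
  Carol (score=64) -> no
  Xander (score=74) -> no
  Mia (score=88) -> YES
  Yara (score=65) -> no
  Eve (score=60) -> no
  Pete (score=82) -> YES


ANSWER: Sam, Mia, Pete


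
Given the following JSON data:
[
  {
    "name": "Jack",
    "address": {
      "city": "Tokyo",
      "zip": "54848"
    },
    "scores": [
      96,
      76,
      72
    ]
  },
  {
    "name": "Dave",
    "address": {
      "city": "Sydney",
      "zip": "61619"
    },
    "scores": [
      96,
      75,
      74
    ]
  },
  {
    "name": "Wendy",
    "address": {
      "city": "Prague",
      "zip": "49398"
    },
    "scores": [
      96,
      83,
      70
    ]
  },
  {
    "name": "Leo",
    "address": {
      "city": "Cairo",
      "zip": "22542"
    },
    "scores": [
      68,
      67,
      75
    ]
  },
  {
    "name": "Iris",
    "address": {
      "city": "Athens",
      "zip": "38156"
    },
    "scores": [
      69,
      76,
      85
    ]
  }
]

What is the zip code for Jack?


Path: records[0].address.zip
Value: 54848

ANSWER: 54848


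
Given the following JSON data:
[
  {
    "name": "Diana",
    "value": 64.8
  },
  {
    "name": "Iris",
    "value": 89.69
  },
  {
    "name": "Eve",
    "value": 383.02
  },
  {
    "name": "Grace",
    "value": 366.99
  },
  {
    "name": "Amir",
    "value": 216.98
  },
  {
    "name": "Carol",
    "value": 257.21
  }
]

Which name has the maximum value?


Comparing values:
  Diana: 64.8
  Iris: 89.69
  Eve: 383.02
  Grace: 366.99
  Amir: 216.98
  Carol: 257.21
Maximum: Eve (383.02)

ANSWER: Eve


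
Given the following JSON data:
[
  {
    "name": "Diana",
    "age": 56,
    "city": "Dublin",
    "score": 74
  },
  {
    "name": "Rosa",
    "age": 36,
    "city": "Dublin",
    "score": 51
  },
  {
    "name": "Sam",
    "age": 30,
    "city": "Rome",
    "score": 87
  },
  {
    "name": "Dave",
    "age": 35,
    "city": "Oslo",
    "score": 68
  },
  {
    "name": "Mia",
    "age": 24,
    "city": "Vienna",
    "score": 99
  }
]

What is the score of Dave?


Looking up record where name = Dave
Record index: 3
Field 'score' = 68

ANSWER: 68


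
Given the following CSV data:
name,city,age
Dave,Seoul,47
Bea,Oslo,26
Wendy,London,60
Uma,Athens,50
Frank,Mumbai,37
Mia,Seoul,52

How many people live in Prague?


Scanning city column for 'Prague':
Total matches: 0

ANSWER: 0


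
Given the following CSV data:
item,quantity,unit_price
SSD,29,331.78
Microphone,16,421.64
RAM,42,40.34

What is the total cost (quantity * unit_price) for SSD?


Row: SSD
quantity = 29
unit_price = 331.78
total = 29 * 331.78 = 9621.62

ANSWER: 9621.62


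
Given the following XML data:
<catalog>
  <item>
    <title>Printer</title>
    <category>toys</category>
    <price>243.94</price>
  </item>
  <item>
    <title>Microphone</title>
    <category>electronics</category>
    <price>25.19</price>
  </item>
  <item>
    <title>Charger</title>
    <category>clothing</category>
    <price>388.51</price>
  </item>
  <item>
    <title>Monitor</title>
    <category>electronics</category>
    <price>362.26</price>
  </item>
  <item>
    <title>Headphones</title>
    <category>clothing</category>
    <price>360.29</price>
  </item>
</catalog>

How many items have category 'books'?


Scanning <item> elements for <category>books</category>:
Count: 0

ANSWER: 0


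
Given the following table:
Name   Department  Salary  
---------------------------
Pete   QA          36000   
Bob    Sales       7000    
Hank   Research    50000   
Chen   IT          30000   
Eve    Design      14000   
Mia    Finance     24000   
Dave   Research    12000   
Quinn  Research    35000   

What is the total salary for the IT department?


IT department members:
  Chen: 30000
Total = 30000 = 30000

ANSWER: 30000


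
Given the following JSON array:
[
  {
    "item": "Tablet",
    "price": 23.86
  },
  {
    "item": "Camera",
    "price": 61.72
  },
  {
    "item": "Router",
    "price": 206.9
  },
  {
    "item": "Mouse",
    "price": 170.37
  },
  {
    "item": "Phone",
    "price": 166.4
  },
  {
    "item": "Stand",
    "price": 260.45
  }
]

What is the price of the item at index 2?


Array index 2 -> Router
price = 206.9

ANSWER: 206.9


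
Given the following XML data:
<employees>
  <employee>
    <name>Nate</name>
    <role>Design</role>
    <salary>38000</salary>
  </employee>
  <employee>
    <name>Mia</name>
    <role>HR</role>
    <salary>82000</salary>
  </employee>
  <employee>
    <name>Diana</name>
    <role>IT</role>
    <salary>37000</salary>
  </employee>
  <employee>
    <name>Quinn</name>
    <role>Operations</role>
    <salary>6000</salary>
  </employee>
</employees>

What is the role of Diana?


Searching for <employee> with <name>Diana</name>
Found at position 3
<role>IT</role>

ANSWER: IT


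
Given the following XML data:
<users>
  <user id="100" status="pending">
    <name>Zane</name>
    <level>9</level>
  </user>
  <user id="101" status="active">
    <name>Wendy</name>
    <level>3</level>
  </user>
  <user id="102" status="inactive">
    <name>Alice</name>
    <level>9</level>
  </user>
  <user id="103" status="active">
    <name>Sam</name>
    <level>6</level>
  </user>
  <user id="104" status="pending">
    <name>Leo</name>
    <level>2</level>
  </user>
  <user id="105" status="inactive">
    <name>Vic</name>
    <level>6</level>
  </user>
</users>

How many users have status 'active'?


Counting users with status='active':
  Wendy (id=101) -> MATCH
  Sam (id=103) -> MATCH
Count: 2

ANSWER: 2


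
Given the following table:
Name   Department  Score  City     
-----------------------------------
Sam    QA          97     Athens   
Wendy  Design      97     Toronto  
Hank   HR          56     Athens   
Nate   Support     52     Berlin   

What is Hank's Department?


Row 3: Hank
Department = HR

ANSWER: HR


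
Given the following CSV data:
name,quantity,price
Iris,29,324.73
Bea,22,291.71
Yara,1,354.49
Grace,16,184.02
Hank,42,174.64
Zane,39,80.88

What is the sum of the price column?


Values in 'price' column:
  Row 1: 324.73
  Row 2: 291.71
  Row 3: 354.49
  Row 4: 184.02
  Row 5: 174.64
  Row 6: 80.88
Sum = 324.73 + 291.71 + 354.49 + 184.02 + 174.64 + 80.88 = 1410.47

ANSWER: 1410.47


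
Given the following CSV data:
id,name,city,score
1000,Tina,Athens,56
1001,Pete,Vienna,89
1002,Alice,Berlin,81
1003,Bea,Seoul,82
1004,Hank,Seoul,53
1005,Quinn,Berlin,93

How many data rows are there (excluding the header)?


Counting rows (excluding header):
Header: id,name,city,score
Data rows: 6

ANSWER: 6


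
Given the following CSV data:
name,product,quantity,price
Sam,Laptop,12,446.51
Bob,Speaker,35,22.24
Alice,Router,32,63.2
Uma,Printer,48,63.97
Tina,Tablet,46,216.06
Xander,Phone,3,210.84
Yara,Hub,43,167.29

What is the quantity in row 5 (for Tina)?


Row 5: Tina
Column 'quantity' = 46

ANSWER: 46


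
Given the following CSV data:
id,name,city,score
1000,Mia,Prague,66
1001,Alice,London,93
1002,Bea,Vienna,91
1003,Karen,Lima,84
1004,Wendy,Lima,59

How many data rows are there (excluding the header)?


Counting rows (excluding header):
Header: id,name,city,score
Data rows: 5

ANSWER: 5


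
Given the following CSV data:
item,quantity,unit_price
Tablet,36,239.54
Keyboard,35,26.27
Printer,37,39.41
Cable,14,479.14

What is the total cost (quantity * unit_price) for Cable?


Row: Cable
quantity = 14
unit_price = 479.14
total = 14 * 479.14 = 6707.96

ANSWER: 6707.96


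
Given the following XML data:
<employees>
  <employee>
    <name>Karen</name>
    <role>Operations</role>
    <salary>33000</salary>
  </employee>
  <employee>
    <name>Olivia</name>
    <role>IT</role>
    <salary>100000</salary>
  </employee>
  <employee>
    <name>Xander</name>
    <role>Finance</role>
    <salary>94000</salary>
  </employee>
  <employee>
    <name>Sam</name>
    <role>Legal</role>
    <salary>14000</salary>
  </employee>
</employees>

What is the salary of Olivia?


Searching for <employee> with <name>Olivia</name>
Found at position 2
<salary>100000</salary>

ANSWER: 100000


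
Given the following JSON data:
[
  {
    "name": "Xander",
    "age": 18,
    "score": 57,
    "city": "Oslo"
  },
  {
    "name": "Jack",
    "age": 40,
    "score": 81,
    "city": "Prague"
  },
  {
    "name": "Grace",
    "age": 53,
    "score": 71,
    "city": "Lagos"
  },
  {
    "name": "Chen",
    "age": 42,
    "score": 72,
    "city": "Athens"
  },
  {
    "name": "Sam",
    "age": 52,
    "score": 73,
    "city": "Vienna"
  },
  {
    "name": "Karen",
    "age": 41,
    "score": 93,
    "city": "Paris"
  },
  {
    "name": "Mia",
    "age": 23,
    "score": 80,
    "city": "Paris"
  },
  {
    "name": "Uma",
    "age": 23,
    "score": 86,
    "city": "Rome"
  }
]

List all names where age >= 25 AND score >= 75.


Checking both conditions:
  Xander (age=18, score=57) -> no
  Jack (age=40, score=81) -> YES
  Grace (age=53, score=71) -> no
  Chen (age=42, score=72) -> no
  Sam (age=52, score=73) -> no
  Karen (age=41, score=93) -> YES
  Mia (age=23, score=80) -> no
  Uma (age=23, score=86) -> no


ANSWER: Jack, Karen


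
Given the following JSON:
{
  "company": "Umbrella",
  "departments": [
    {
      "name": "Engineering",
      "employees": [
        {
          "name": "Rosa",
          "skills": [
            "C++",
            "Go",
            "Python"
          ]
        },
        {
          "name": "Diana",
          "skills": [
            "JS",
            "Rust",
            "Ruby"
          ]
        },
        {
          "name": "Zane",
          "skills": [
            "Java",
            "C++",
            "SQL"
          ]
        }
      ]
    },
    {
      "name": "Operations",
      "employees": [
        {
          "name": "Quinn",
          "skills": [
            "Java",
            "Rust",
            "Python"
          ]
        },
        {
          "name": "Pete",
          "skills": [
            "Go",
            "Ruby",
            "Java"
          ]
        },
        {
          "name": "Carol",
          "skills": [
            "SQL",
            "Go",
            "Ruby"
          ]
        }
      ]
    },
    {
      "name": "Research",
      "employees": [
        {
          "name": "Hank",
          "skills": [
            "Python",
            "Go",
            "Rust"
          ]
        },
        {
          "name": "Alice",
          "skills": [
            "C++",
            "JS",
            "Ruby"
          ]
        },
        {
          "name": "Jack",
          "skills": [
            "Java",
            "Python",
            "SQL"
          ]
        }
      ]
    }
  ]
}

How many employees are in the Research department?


Path: departments[2].employees
Count: 3

ANSWER: 3


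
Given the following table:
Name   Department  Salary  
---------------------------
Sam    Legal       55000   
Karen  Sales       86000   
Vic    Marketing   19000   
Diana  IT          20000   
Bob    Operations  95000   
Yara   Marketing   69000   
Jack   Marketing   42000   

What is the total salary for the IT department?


IT department members:
  Diana: 20000
Total = 20000 = 20000

ANSWER: 20000


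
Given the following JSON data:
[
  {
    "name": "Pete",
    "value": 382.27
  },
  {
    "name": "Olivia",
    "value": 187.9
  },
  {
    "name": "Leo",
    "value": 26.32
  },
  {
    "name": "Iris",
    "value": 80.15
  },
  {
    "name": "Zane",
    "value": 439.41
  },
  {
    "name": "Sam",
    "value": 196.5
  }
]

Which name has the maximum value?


Comparing values:
  Pete: 382.27
  Olivia: 187.9
  Leo: 26.32
  Iris: 80.15
  Zane: 439.41
  Sam: 196.5
Maximum: Zane (439.41)

ANSWER: Zane


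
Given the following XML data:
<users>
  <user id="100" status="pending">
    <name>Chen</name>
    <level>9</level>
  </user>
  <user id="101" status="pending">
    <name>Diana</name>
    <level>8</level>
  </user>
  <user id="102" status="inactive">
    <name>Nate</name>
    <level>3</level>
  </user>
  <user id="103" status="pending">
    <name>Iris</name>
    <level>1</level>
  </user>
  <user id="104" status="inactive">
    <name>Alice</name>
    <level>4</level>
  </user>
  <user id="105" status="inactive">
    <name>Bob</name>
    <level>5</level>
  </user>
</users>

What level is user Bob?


Finding user: Bob
<level>5</level>

ANSWER: 5


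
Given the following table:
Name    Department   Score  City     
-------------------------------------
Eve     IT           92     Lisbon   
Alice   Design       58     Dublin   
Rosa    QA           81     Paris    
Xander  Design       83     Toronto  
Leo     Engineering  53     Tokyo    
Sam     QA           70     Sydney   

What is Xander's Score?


Row 4: Xander
Score = 83

ANSWER: 83


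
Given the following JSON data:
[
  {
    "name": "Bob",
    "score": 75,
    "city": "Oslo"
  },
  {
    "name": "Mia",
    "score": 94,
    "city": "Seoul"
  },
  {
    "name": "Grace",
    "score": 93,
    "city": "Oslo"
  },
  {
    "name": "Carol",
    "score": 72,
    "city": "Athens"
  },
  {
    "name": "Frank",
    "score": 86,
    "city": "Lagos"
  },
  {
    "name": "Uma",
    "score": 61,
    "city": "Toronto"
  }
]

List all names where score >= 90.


Filtering records where score >= 90:
  Bob (score=75) -> no
  Mia (score=94) -> YES
  Grace (score=93) -> YES
  Carol (score=72) -> no
  Frank (score=86) -> no
  Uma (score=61) -> no


ANSWER: Mia, Grace


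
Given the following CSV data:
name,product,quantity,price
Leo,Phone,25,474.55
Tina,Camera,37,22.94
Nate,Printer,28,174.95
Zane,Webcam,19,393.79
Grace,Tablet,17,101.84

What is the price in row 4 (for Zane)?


Row 4: Zane
Column 'price' = 393.79

ANSWER: 393.79


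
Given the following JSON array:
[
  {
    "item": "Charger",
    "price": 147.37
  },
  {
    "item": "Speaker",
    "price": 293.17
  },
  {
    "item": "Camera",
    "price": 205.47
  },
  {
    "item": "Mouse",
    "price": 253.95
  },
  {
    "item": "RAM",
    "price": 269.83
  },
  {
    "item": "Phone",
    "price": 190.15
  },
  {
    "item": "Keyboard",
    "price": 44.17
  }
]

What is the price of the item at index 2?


Array index 2 -> Camera
price = 205.47

ANSWER: 205.47


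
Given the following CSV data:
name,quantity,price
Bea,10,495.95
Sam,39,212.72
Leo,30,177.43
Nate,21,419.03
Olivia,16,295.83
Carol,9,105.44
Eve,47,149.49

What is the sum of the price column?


Values in 'price' column:
  Row 1: 495.95
  Row 2: 212.72
  Row 3: 177.43
  Row 4: 419.03
  Row 5: 295.83
  Row 6: 105.44
  Row 7: 149.49
Sum = 495.95 + 212.72 + 177.43 + 419.03 + 295.83 + 105.44 + 149.49 = 1855.89

ANSWER: 1855.89


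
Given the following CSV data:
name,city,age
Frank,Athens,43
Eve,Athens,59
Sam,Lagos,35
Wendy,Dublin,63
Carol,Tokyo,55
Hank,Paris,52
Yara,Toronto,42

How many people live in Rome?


Scanning city column for 'Rome':
Total matches: 0

ANSWER: 0


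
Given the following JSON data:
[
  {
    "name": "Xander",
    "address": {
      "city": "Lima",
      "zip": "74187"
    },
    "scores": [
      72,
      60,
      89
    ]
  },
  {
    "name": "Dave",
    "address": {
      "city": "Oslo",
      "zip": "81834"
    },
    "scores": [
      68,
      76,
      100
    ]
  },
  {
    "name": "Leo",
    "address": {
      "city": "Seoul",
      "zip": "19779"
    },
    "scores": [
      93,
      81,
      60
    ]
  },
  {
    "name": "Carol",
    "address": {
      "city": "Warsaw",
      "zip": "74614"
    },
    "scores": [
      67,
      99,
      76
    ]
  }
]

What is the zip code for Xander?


Path: records[0].address.zip
Value: 74187

ANSWER: 74187


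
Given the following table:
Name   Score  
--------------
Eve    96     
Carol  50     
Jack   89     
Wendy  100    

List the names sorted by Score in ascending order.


Sorting by Score (ascending):
  Carol: 50
  Jack: 89
  Eve: 96
  Wendy: 100


ANSWER: Carol, Jack, Eve, Wendy


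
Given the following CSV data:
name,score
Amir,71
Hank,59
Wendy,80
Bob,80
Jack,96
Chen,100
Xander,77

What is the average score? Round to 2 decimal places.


Scores: 71, 59, 80, 80, 96, 100, 77
Sum = 563
Count = 7
Average = 563 / 7 = 80.43

ANSWER: 80.43


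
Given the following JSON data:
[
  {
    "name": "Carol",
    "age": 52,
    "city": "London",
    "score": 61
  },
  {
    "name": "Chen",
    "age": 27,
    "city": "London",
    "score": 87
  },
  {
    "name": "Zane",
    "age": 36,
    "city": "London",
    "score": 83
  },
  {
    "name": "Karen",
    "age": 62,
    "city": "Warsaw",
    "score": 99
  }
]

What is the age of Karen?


Looking up record where name = Karen
Record index: 3
Field 'age' = 62

ANSWER: 62


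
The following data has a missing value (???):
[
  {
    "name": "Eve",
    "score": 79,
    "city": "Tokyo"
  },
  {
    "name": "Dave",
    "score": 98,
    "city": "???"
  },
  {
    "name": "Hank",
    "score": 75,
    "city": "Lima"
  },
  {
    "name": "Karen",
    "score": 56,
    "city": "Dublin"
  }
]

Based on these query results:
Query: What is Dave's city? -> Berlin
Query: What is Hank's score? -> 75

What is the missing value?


The missing value is Dave's city
From query: Dave's city = Berlin

ANSWER: Berlin


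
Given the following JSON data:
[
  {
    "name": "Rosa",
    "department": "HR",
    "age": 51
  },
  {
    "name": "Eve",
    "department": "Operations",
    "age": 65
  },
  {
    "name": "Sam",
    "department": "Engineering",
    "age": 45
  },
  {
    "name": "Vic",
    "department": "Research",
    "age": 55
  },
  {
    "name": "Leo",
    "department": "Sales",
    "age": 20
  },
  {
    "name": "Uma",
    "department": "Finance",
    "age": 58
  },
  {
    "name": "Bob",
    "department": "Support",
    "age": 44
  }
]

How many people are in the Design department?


Scanning records for department = Design
  No matches found
Count: 0

ANSWER: 0


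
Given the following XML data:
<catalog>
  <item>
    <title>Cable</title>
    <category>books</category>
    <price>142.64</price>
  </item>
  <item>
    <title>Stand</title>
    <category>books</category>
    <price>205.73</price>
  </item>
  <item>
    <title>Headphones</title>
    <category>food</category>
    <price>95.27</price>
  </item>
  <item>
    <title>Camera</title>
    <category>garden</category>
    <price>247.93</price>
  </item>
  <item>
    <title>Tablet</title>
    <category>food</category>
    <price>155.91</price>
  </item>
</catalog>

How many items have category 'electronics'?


Scanning <item> elements for <category>electronics</category>:
Count: 0

ANSWER: 0


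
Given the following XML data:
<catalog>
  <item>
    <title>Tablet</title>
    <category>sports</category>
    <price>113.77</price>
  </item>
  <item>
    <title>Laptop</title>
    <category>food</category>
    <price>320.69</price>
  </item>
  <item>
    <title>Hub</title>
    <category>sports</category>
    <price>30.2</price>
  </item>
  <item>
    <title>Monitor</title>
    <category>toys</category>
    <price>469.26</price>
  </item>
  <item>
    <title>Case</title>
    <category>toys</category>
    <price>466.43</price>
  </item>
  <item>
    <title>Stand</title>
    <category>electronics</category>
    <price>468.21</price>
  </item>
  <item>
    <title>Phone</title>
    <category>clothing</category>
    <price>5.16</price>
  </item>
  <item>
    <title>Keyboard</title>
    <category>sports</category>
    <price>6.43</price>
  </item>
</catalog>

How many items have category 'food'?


Scanning <item> elements for <category>food</category>:
  Item 2: Laptop -> MATCH
Count: 1

ANSWER: 1


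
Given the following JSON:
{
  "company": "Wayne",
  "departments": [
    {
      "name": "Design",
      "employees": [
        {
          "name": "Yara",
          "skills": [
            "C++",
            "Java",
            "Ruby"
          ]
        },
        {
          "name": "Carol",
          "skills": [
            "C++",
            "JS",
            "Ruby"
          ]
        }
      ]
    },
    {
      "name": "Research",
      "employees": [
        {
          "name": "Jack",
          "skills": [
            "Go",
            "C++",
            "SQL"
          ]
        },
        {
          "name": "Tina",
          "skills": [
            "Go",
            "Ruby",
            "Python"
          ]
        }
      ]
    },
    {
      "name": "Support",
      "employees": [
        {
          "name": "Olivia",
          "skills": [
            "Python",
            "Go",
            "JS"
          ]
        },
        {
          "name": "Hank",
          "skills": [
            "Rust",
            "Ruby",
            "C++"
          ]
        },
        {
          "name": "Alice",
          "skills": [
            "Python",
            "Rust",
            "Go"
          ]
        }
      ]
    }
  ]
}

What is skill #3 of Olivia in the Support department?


Path: departments[2].employees[0].skills[2]
Value: JS

ANSWER: JS


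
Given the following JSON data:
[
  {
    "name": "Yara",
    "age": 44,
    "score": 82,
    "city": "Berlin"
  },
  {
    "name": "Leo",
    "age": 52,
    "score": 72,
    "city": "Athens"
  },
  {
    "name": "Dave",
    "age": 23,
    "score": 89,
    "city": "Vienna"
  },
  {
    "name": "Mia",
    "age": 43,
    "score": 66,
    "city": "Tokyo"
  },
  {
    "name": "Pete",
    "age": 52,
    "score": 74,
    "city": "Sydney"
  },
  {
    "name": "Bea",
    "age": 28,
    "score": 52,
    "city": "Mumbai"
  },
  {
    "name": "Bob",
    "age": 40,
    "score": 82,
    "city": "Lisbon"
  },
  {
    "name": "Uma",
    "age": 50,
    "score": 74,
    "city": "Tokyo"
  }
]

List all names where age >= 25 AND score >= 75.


Checking both conditions:
  Yara (age=44, score=82) -> YES
  Leo (age=52, score=72) -> no
  Dave (age=23, score=89) -> no
  Mia (age=43, score=66) -> no
  Pete (age=52, score=74) -> no
  Bea (age=28, score=52) -> no
  Bob (age=40, score=82) -> YES
  Uma (age=50, score=74) -> no


ANSWER: Yara, Bob


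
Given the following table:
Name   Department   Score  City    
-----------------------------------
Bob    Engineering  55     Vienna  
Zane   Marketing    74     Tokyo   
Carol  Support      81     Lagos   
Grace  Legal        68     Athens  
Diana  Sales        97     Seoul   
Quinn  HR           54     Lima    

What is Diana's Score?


Row 5: Diana
Score = 97

ANSWER: 97


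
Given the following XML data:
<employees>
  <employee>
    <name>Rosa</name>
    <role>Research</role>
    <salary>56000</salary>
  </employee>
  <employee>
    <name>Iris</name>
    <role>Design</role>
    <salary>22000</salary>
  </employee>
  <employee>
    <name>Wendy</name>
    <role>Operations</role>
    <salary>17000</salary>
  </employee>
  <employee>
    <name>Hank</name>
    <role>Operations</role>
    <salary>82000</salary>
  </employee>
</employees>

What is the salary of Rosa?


Searching for <employee> with <name>Rosa</name>
Found at position 1
<salary>56000</salary>

ANSWER: 56000


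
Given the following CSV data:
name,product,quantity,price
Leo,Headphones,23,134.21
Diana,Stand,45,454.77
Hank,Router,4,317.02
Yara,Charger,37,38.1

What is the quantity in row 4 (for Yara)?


Row 4: Yara
Column 'quantity' = 37

ANSWER: 37


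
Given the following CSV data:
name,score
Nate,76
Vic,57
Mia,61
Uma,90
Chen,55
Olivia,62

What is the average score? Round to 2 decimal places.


Scores: 76, 57, 61, 90, 55, 62
Sum = 401
Count = 6
Average = 401 / 6 = 66.83

ANSWER: 66.83


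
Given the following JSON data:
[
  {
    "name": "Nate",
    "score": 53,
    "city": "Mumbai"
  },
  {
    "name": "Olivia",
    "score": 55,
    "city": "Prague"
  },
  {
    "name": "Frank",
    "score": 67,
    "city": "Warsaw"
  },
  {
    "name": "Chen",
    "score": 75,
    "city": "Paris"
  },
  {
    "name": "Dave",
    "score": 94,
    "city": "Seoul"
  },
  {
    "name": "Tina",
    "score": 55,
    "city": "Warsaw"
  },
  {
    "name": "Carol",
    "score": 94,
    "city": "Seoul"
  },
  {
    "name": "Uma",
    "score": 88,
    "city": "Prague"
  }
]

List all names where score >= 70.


Filtering records where score >= 70:
  Nate (score=53) -> no
  Olivia (score=55) -> no
  Frank (score=67) -> no
  Chen (score=75) -> YES
  Dave (score=94) -> YES
  Tina (score=55) -> no
  Carol (score=94) -> YES
  Uma (score=88) -> YES


ANSWER: Chen, Dave, Carol, Uma


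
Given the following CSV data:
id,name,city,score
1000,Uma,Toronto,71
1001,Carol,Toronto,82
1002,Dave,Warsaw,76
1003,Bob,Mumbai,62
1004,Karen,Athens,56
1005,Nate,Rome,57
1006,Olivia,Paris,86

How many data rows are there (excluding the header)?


Counting rows (excluding header):
Header: id,name,city,score
Data rows: 7

ANSWER: 7


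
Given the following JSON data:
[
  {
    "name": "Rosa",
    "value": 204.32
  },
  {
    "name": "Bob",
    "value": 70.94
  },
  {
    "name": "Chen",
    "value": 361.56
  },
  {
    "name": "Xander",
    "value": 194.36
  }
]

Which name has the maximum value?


Comparing values:
  Rosa: 204.32
  Bob: 70.94
  Chen: 361.56
  Xander: 194.36
Maximum: Chen (361.56)

ANSWER: Chen


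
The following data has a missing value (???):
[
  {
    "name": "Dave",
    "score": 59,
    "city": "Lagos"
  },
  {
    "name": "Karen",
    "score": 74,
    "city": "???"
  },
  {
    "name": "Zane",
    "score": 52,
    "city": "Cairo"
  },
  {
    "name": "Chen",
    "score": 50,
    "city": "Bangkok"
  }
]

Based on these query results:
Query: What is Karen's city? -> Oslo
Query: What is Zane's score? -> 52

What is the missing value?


The missing value is Karen's city
From query: Karen's city = Oslo

ANSWER: Oslo


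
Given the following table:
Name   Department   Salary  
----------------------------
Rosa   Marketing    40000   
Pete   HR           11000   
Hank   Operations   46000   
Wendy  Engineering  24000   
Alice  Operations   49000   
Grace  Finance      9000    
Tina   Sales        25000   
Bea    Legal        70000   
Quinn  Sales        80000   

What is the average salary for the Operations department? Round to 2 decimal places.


Operations department members:
  Hank: 46000
  Alice: 49000
Sum = 95000
Count = 2
Average = 95000 / 2 = 47500.00

ANSWER: 47500.00


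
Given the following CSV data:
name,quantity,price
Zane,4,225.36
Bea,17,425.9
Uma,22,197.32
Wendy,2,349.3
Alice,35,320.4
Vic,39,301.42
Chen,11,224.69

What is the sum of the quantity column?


Values in 'quantity' column:
  Row 1: 4
  Row 2: 17
  Row 3: 22
  Row 4: 2
  Row 5: 35
  Row 6: 39
  Row 7: 11
Sum = 4 + 17 + 22 + 2 + 35 + 39 + 11 = 130

ANSWER: 130


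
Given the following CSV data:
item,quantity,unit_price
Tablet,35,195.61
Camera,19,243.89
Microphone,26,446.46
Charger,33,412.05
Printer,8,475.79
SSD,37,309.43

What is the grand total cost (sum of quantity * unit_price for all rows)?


Computing row totals:
  Tablet: 35 * 195.61 = 6846.35
  Camera: 19 * 243.89 = 4633.91
  Microphone: 26 * 446.46 = 11607.96
  Charger: 33 * 412.05 = 13597.65
  Printer: 8 * 475.79 = 3806.32
  SSD: 37 * 309.43 = 11448.91
Grand total = 6846.35 + 4633.91 + 11607.96 + 13597.65 + 3806.32 + 11448.91 = 51941.1

ANSWER: 51941.1


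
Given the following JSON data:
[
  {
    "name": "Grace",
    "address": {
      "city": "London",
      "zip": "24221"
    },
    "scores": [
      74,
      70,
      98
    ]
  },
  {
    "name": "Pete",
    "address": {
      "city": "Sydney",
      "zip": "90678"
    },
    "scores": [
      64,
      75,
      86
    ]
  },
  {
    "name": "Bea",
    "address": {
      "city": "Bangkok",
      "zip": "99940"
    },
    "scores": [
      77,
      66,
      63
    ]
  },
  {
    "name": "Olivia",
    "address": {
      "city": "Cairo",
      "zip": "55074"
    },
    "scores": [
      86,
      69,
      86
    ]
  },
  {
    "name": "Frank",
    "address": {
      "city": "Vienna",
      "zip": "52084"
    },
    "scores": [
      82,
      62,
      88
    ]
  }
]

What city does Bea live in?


Path: records[2].address.city
Value: Bangkok

ANSWER: Bangkok


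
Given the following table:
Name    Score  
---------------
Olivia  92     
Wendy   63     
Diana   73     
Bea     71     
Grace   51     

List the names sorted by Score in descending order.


Sorting by Score (descending):
  Olivia: 92
  Diana: 73
  Bea: 71
  Wendy: 63
  Grace: 51


ANSWER: Olivia, Diana, Bea, Wendy, Grace


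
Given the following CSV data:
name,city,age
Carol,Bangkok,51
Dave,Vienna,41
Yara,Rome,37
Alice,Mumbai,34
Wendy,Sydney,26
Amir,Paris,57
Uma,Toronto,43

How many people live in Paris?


Scanning city column for 'Paris':
  Row 6: Amir -> MATCH
Total matches: 1

ANSWER: 1


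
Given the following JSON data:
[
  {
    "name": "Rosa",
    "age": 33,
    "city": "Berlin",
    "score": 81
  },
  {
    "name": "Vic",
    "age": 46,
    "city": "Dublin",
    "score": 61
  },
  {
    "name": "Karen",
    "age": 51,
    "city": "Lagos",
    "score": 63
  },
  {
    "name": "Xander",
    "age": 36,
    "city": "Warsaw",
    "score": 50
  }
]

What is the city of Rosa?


Looking up record where name = Rosa
Record index: 0
Field 'city' = Berlin

ANSWER: Berlin


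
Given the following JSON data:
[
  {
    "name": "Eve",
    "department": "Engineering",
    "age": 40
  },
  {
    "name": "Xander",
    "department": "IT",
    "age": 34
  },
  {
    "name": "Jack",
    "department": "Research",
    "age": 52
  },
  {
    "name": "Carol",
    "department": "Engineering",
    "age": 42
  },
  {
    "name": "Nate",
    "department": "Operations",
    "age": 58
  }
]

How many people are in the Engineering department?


Scanning records for department = Engineering
  Record 0: Eve
  Record 3: Carol
Count: 2

ANSWER: 2


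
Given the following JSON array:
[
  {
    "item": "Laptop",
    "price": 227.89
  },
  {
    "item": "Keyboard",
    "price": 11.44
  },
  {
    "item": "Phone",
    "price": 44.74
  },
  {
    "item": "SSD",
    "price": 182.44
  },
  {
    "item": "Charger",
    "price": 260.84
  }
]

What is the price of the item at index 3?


Array index 3 -> SSD
price = 182.44

ANSWER: 182.44


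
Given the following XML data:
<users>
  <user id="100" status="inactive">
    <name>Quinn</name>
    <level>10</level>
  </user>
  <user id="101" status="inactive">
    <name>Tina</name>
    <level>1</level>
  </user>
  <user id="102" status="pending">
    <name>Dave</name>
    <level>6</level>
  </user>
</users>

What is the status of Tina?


Finding user with name = Tina
user id="101" status="inactive"

ANSWER: inactive


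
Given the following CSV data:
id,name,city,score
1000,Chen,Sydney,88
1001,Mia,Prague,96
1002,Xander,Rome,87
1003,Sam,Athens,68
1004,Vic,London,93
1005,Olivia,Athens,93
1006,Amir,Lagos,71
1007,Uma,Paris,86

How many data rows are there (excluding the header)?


Counting rows (excluding header):
Header: id,name,city,score
Data rows: 8

ANSWER: 8


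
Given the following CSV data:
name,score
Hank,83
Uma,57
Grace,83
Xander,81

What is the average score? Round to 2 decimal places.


Scores: 83, 57, 83, 81
Sum = 304
Count = 4
Average = 304 / 4 = 76.00

ANSWER: 76.00


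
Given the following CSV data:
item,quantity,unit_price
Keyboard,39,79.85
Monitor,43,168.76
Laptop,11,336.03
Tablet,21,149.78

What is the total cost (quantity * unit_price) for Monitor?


Row: Monitor
quantity = 43
unit_price = 168.76
total = 43 * 168.76 = 7256.68

ANSWER: 7256.68


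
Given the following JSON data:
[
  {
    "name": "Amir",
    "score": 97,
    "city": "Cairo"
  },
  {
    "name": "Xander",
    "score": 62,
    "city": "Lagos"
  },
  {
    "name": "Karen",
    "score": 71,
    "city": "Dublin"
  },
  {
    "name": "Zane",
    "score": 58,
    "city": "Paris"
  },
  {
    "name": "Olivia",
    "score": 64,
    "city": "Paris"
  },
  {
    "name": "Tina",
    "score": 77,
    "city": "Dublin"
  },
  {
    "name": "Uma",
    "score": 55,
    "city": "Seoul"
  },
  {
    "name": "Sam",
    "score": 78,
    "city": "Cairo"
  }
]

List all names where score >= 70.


Filtering records where score >= 70:
  Amir (score=97) -> YES
  Xander (score=62) -> no
  Karen (score=71) -> YES
  Zane (score=58) -> no
  Olivia (score=64) -> no
  Tina (score=77) -> YES
  Uma (score=55) -> no
  Sam (score=78) -> YES


ANSWER: Amir, Karen, Tina, Sam


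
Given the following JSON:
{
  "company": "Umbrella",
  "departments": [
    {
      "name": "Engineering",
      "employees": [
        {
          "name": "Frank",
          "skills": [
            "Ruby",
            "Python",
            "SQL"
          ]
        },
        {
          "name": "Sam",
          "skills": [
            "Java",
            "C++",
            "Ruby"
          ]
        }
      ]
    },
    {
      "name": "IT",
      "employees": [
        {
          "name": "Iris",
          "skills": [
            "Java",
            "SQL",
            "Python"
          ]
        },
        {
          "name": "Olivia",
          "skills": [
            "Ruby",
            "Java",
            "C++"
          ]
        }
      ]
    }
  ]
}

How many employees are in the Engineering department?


Path: departments[0].employees
Count: 2

ANSWER: 2


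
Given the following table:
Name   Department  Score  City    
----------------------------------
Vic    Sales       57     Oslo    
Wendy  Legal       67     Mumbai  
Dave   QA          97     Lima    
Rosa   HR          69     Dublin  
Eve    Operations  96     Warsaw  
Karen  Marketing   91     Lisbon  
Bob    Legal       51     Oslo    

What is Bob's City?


Row 7: Bob
City = Oslo

ANSWER: Oslo


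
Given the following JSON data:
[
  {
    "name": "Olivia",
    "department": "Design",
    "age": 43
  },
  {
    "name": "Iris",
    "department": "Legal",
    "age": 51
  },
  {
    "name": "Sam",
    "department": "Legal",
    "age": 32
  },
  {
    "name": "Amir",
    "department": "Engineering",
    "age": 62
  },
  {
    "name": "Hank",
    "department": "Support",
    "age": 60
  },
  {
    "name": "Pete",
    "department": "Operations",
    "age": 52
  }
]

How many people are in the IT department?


Scanning records for department = IT
  No matches found
Count: 0

ANSWER: 0


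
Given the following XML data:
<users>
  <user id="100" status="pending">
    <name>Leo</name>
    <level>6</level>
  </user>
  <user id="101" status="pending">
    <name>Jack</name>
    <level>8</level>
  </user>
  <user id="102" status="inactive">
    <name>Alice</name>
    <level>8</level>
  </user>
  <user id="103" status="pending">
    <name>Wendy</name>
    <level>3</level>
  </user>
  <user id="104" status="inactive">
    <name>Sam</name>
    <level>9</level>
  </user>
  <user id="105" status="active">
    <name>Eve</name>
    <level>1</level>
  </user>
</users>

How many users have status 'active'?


Counting users with status='active':
  Eve (id=105) -> MATCH
Count: 1

ANSWER: 1


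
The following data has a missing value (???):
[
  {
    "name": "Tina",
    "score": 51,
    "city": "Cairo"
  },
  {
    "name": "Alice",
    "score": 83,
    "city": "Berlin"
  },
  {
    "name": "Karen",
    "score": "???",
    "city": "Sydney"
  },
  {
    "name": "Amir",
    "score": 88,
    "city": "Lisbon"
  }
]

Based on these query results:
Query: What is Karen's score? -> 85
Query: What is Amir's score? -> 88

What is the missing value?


The missing value is Karen's score
From query: Karen's score = 85

ANSWER: 85


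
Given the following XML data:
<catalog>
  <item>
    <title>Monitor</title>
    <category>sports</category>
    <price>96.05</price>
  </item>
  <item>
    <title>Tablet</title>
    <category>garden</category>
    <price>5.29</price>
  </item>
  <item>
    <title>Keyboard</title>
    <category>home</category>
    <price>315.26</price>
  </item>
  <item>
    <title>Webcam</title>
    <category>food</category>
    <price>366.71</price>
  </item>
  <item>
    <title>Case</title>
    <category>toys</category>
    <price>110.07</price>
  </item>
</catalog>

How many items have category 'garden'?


Scanning <item> elements for <category>garden</category>:
  Item 2: Tablet -> MATCH
Count: 1

ANSWER: 1


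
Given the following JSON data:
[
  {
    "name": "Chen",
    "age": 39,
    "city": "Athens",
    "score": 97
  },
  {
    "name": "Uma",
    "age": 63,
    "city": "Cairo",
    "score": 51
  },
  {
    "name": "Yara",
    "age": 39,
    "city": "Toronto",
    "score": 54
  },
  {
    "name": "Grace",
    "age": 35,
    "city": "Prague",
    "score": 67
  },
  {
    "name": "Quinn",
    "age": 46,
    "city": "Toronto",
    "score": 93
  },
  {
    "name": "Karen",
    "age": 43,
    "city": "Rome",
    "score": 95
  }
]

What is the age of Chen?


Looking up record where name = Chen
Record index: 0
Field 'age' = 39

ANSWER: 39


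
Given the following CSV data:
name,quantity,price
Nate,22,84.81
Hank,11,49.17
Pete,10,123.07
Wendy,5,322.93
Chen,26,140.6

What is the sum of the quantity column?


Values in 'quantity' column:
  Row 1: 22
  Row 2: 11
  Row 3: 10
  Row 4: 5
  Row 5: 26
Sum = 22 + 11 + 10 + 5 + 26 = 74

ANSWER: 74


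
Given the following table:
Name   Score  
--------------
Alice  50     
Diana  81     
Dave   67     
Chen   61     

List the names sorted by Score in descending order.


Sorting by Score (descending):
  Diana: 81
  Dave: 67
  Chen: 61
  Alice: 50


ANSWER: Diana, Dave, Chen, Alice


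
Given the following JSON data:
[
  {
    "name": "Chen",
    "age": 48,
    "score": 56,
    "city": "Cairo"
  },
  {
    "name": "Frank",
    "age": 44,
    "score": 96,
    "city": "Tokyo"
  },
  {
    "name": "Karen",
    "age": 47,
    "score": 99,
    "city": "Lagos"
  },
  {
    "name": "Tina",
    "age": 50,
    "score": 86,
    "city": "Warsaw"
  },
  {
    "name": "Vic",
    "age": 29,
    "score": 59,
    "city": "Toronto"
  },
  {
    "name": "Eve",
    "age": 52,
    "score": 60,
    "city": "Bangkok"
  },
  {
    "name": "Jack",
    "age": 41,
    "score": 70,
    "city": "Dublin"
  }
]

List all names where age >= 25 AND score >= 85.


Checking both conditions:
  Chen (age=48, score=56) -> no
  Frank (age=44, score=96) -> YES
  Karen (age=47, score=99) -> YES
  Tina (age=50, score=86) -> YES
  Vic (age=29, score=59) -> no
  Eve (age=52, score=60) -> no
  Jack (age=41, score=70) -> no


ANSWER: Frank, Karen, Tina


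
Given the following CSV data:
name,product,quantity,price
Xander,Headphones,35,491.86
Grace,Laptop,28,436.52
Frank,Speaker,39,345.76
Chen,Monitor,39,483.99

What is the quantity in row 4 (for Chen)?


Row 4: Chen
Column 'quantity' = 39

ANSWER: 39


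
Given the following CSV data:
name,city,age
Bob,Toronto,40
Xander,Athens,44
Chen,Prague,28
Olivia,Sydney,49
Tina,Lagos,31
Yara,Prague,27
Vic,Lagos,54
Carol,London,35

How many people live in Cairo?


Scanning city column for 'Cairo':
Total matches: 0

ANSWER: 0


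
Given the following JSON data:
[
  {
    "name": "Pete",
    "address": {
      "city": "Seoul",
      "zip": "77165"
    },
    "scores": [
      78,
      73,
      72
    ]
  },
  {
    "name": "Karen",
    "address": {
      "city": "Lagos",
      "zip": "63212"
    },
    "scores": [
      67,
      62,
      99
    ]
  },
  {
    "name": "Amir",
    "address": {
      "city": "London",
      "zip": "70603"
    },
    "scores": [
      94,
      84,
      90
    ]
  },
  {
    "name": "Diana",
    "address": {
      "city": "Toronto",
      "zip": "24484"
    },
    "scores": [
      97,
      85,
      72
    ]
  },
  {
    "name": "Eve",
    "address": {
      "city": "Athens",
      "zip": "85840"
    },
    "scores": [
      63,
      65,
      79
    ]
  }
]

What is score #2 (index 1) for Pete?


Path: records[0].scores[1]
Value: 73

ANSWER: 73
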